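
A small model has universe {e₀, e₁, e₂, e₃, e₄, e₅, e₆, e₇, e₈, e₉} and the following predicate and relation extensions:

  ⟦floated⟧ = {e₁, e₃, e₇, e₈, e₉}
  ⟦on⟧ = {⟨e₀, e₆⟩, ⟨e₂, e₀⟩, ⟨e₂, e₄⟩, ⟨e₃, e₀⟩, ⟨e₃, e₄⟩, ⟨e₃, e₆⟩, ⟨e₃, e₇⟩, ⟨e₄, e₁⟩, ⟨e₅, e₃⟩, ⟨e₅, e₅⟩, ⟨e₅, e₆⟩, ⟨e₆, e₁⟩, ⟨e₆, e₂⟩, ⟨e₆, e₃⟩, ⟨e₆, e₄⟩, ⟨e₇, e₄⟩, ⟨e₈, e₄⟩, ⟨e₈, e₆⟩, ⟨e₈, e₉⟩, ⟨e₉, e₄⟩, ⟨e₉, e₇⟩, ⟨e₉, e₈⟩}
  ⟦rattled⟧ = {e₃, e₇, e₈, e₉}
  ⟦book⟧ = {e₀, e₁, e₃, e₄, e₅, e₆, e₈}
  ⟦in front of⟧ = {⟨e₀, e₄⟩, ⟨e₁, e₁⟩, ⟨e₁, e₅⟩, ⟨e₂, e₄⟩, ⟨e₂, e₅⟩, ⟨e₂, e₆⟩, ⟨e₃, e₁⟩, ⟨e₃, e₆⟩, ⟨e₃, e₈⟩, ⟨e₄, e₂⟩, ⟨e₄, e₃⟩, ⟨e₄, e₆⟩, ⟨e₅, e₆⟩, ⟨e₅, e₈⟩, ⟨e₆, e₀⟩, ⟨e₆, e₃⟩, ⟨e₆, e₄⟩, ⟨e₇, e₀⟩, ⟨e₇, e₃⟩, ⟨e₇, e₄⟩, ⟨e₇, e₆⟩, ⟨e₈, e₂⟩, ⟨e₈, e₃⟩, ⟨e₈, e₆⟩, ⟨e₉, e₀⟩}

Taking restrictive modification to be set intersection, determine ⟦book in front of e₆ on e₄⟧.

⟦in front of e₆⟧ = {x : ⟨x, e₆⟩ ∈ ⟦in front of⟧} = {e₂, e₃, e₄, e₅, e₇, e₈}
⟦on e₄⟧ = {x : ⟨x, e₄⟩ ∈ ⟦on⟧} = {e₂, e₃, e₆, e₇, e₈, e₉}
⟦book⟧ = {e₀, e₁, e₃, e₄, e₅, e₆, e₈}
… ∩ ⟦in front of e₆⟧ = {e₀, e₁, e₃, e₄, e₅, e₆, e₈} ∩ {e₂, e₃, e₄, e₅, e₇, e₈} = {e₃, e₄, e₅, e₈}
… ∩ ⟦on e₄⟧ = {e₃, e₄, e₅, e₈} ∩ {e₂, e₃, e₆, e₇, e₈, e₉} = {e₃, e₈}
So ⟦book in front of e₆ on e₄⟧ = {e₃, e₈}.

{e₃, e₈}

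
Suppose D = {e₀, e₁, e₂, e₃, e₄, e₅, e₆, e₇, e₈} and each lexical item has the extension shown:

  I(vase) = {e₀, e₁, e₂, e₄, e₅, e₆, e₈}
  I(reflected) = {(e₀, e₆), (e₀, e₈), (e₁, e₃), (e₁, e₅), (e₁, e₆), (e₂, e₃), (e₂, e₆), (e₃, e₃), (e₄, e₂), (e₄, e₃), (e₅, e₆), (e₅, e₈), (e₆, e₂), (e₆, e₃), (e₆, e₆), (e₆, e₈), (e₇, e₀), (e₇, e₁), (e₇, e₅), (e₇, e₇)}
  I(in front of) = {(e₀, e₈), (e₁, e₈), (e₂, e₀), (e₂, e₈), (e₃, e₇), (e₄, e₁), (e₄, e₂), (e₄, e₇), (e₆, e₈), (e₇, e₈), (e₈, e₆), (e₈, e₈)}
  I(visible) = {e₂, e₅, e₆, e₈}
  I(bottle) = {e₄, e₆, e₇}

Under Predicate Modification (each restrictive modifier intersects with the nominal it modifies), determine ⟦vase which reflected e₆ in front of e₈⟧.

{e₀, e₁, e₂, e₆}

⟦which reflected e₆⟧ = {x : ⟨x, e₆⟩ ∈ ⟦reflected⟧} = {e₀, e₁, e₂, e₅, e₆}
⟦in front of e₈⟧ = {x : ⟨x, e₈⟩ ∈ ⟦in front of⟧} = {e₀, e₁, e₂, e₆, e₇, e₈}
⟦vase⟧ = {e₀, e₁, e₂, e₄, e₅, e₆, e₈}
… ∩ ⟦which reflected e₆⟧ = {e₀, e₁, e₂, e₄, e₅, e₆, e₈} ∩ {e₀, e₁, e₂, e₅, e₆} = {e₀, e₁, e₂, e₅, e₆}
… ∩ ⟦in front of e₈⟧ = {e₀, e₁, e₂, e₅, e₆} ∩ {e₀, e₁, e₂, e₆, e₇, e₈} = {e₀, e₁, e₂, e₆}
So ⟦vase which reflected e₆ in front of e₈⟧ = {e₀, e₁, e₂, e₆}.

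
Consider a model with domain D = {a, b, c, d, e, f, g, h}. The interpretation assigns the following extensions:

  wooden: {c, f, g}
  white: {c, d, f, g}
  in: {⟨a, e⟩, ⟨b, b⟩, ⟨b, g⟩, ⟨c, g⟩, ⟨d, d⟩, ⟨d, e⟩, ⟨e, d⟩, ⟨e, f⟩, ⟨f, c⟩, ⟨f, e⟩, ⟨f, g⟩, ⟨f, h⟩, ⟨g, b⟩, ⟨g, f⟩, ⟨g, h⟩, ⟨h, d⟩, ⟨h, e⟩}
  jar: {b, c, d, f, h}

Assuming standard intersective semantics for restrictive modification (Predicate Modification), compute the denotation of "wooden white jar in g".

⟦in g⟧ = {x : ⟨x, g⟩ ∈ ⟦in⟧} = {b, c, f}
⟦jar⟧ = {b, c, d, f, h}
… ∩ ⟦in g⟧ = {b, c, d, f, h} ∩ {b, c, f} = {b, c, f}
… ∩ ⟦wooden⟧ = {b, c, f} ∩ {c, f, g} = {c, f}
… ∩ ⟦white⟧ = {c, f} ∩ {c, d, f, g} = {c, f}
So ⟦wooden white jar in g⟧ = {c, f}.

{c, f}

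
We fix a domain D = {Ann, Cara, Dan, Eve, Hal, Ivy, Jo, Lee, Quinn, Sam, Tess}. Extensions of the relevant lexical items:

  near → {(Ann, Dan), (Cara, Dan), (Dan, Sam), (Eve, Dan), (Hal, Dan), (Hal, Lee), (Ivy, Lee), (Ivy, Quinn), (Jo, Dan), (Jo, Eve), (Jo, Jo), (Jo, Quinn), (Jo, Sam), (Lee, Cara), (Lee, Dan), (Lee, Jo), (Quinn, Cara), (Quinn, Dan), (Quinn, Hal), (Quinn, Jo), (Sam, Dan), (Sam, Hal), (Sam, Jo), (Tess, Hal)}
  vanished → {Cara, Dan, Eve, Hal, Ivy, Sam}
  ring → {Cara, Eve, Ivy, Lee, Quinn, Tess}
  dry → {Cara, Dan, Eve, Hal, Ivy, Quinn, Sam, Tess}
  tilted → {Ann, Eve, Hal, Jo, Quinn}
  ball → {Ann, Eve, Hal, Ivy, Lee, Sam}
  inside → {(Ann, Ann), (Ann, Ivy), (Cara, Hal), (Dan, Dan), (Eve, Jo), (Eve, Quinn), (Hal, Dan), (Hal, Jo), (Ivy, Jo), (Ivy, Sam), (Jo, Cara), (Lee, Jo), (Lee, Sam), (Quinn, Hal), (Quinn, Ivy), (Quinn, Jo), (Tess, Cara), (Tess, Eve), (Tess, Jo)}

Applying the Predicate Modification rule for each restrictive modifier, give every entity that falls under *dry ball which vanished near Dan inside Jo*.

⟦which vanished⟧ = ⟦vanished⟧ = {Cara, Dan, Eve, Hal, Ivy, Sam}
⟦near Dan⟧ = {x : ⟨x, Dan⟩ ∈ ⟦near⟧} = {Ann, Cara, Eve, Hal, Jo, Lee, Quinn, Sam}
⟦inside Jo⟧ = {x : ⟨x, Jo⟩ ∈ ⟦inside⟧} = {Eve, Hal, Ivy, Lee, Quinn, Tess}
⟦ball⟧ = {Ann, Eve, Hal, Ivy, Lee, Sam}
… ∩ ⟦which vanished⟧ = {Ann, Eve, Hal, Ivy, Lee, Sam} ∩ {Cara, Dan, Eve, Hal, Ivy, Sam} = {Eve, Hal, Ivy, Sam}
… ∩ ⟦near Dan⟧ = {Eve, Hal, Ivy, Sam} ∩ {Ann, Cara, Eve, Hal, Jo, Lee, Quinn, Sam} = {Eve, Hal, Sam}
… ∩ ⟦inside Jo⟧ = {Eve, Hal, Sam} ∩ {Eve, Hal, Ivy, Lee, Quinn, Tess} = {Eve, Hal}
… ∩ ⟦dry⟧ = {Eve, Hal} ∩ {Cara, Dan, Eve, Hal, Ivy, Quinn, Sam, Tess} = {Eve, Hal}
So ⟦dry ball which vanished near Dan inside Jo⟧ = {Eve, Hal}.

{Eve, Hal}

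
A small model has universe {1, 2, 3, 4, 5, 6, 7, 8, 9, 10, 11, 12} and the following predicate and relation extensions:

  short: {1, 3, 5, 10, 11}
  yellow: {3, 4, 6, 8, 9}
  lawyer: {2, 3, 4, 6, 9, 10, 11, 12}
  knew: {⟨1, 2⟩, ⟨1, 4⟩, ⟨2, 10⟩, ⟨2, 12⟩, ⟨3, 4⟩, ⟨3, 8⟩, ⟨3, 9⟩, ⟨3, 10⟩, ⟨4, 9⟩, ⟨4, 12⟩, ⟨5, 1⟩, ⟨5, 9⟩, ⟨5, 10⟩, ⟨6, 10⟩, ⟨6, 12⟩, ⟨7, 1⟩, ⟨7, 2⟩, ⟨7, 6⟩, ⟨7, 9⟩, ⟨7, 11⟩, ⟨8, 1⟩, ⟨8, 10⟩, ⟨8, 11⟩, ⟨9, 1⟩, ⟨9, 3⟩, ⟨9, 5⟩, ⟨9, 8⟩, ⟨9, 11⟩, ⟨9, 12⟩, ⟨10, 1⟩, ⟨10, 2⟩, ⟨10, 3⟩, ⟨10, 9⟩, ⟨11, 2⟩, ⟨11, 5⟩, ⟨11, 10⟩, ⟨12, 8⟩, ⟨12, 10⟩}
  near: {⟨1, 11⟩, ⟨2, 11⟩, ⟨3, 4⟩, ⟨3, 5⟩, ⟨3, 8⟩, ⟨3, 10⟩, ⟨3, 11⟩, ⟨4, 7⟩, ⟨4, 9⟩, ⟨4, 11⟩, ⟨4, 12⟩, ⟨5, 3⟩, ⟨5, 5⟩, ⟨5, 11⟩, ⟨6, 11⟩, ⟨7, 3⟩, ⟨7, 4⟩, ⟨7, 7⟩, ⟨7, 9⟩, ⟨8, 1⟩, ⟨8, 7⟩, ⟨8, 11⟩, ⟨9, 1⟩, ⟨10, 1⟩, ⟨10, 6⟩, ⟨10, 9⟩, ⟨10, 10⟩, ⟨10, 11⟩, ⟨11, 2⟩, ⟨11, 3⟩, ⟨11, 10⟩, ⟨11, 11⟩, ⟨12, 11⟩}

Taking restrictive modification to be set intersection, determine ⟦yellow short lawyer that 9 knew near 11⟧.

{3}

⟦that 9 knew⟧ = {x : ⟨9, x⟩ ∈ ⟦knew⟧} = {1, 3, 5, 8, 11, 12}
⟦near 11⟧ = {x : ⟨x, 11⟩ ∈ ⟦near⟧} = {1, 2, 3, 4, 5, 6, 8, 10, 11, 12}
⟦lawyer⟧ = {2, 3, 4, 6, 9, 10, 11, 12}
… ∩ ⟦that 9 knew⟧ = {2, 3, 4, 6, 9, 10, 11, 12} ∩ {1, 3, 5, 8, 11, 12} = {3, 11, 12}
… ∩ ⟦near 11⟧ = {3, 11, 12} ∩ {1, 2, 3, 4, 5, 6, 8, 10, 11, 12} = {3, 11, 12}
… ∩ ⟦yellow⟧ = {3, 11, 12} ∩ {3, 4, 6, 8, 9} = {3}
… ∩ ⟦short⟧ = {3} ∩ {1, 3, 5, 10, 11} = {3}
So ⟦yellow short lawyer that 9 knew near 11⟧ = {3}.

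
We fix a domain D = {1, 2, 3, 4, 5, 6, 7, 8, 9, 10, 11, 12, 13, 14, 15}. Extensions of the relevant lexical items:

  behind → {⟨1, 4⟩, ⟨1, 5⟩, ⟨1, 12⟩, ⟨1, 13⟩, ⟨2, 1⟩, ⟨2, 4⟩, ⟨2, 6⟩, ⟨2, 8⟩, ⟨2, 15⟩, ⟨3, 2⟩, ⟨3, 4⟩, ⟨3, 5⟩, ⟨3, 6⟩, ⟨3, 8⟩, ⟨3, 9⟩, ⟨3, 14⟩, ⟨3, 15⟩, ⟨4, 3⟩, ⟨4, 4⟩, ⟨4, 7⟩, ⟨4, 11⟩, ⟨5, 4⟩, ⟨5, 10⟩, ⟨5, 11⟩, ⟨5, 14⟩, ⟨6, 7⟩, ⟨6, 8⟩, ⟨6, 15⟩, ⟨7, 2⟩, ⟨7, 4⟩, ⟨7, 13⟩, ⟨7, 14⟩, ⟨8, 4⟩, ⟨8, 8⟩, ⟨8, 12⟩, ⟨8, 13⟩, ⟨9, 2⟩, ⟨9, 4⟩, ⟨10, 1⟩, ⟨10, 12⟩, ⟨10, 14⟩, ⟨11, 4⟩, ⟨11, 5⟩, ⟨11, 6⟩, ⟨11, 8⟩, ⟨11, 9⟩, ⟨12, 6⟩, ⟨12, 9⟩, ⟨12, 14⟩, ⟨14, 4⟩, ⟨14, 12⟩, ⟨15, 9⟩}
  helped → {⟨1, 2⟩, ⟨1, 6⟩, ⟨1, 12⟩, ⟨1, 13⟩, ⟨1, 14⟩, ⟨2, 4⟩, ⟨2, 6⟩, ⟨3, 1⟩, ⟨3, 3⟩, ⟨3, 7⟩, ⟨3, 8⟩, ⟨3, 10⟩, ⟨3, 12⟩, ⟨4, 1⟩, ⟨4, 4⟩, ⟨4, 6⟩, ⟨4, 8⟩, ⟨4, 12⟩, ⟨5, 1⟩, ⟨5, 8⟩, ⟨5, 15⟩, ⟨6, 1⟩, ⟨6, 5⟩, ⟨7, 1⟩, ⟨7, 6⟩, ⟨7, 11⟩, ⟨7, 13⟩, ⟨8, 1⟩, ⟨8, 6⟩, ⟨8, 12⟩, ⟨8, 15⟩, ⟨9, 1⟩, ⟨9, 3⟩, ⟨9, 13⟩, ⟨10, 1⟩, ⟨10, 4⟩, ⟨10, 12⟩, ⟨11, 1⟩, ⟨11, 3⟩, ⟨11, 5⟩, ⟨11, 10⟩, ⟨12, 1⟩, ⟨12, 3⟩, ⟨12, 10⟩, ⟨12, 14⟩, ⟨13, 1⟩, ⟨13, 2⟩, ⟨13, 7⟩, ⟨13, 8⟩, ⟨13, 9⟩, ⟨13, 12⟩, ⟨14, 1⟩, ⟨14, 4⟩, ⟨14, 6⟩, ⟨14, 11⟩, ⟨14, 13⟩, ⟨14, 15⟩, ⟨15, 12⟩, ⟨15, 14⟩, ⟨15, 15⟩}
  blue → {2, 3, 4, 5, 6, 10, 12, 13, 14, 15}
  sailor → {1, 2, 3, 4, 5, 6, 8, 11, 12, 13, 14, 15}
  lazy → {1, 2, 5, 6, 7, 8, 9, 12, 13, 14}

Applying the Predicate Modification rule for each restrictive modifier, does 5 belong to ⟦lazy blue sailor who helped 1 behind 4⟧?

⟦who helped 1⟧ = {x : ⟨x, 1⟩ ∈ ⟦helped⟧} = {3, 4, 5, 6, 7, 8, 9, 10, 11, 12, 13, 14}
⟦behind 4⟧ = {x : ⟨x, 4⟩ ∈ ⟦behind⟧} = {1, 2, 3, 4, 5, 7, 8, 9, 11, 14}
⟦sailor⟧ = {1, 2, 3, 4, 5, 6, 8, 11, 12, 13, 14, 15}
… ∩ ⟦who helped 1⟧ = {1, 2, 3, 4, 5, 6, 8, 11, 12, 13, 14, 15} ∩ {3, 4, 5, 6, 7, 8, 9, 10, 11, 12, 13, 14} = {3, 4, 5, 6, 8, 11, 12, 13, 14}
… ∩ ⟦behind 4⟧ = {3, 4, 5, 6, 8, 11, 12, 13, 14} ∩ {1, 2, 3, 4, 5, 7, 8, 9, 11, 14} = {3, 4, 5, 8, 11, 14}
… ∩ ⟦lazy⟧ = {3, 4, 5, 8, 11, 14} ∩ {1, 2, 5, 6, 7, 8, 9, 12, 13, 14} = {5, 8, 14}
… ∩ ⟦blue⟧ = {5, 8, 14} ∩ {2, 3, 4, 5, 6, 10, 12, 13, 14, 15} = {5, 14}
⟦lazy blue sailor who helped 1 behind 4⟧ = {5, 14}; 5 ∈ this set.

yes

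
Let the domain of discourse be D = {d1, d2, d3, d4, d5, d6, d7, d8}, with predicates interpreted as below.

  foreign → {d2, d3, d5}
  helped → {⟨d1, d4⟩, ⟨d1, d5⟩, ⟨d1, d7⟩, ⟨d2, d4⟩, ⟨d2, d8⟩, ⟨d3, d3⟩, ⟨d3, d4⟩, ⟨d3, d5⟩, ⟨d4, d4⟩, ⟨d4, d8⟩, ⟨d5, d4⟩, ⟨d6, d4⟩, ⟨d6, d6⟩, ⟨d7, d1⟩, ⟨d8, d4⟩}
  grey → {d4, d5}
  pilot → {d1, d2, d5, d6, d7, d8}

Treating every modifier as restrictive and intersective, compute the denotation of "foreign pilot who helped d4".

{d2, d5}

⟦who helped d4⟧ = {x : ⟨x, d4⟩ ∈ ⟦helped⟧} = {d1, d2, d3, d4, d5, d6, d8}
⟦pilot⟧ = {d1, d2, d5, d6, d7, d8}
… ∩ ⟦who helped d4⟧ = {d1, d2, d5, d6, d7, d8} ∩ {d1, d2, d3, d4, d5, d6, d8} = {d1, d2, d5, d6, d8}
… ∩ ⟦foreign⟧ = {d1, d2, d5, d6, d8} ∩ {d2, d3, d5} = {d2, d5}
So ⟦foreign pilot who helped d4⟧ = {d2, d5}.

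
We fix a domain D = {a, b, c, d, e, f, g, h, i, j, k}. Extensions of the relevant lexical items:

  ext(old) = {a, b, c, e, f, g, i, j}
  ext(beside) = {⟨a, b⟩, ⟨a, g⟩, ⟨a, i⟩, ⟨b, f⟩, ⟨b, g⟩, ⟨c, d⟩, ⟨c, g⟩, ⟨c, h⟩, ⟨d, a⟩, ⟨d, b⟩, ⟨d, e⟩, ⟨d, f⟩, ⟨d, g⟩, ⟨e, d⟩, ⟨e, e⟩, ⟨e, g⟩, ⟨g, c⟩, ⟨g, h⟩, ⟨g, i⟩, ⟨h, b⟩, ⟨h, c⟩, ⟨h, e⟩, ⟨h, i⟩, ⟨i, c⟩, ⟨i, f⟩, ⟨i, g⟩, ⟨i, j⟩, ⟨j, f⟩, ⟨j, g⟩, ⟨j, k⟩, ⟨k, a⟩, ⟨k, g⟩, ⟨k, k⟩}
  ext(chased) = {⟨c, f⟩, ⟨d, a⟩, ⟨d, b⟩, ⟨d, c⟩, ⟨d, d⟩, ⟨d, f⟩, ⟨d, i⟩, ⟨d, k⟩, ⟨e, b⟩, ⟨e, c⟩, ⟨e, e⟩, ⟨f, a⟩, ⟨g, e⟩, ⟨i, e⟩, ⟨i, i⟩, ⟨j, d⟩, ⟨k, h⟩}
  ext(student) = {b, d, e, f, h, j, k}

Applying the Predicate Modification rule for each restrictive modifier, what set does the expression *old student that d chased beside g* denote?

⟦that d chased⟧ = {x : ⟨d, x⟩ ∈ ⟦chased⟧} = {a, b, c, d, f, i, k}
⟦beside g⟧ = {x : ⟨x, g⟩ ∈ ⟦beside⟧} = {a, b, c, d, e, i, j, k}
⟦student⟧ = {b, d, e, f, h, j, k}
… ∩ ⟦that d chased⟧ = {b, d, e, f, h, j, k} ∩ {a, b, c, d, f, i, k} = {b, d, f, k}
… ∩ ⟦beside g⟧ = {b, d, f, k} ∩ {a, b, c, d, e, i, j, k} = {b, d, k}
… ∩ ⟦old⟧ = {b, d, k} ∩ {a, b, c, e, f, g, i, j} = {b}
So ⟦old student that d chased beside g⟧ = {b}.

{b}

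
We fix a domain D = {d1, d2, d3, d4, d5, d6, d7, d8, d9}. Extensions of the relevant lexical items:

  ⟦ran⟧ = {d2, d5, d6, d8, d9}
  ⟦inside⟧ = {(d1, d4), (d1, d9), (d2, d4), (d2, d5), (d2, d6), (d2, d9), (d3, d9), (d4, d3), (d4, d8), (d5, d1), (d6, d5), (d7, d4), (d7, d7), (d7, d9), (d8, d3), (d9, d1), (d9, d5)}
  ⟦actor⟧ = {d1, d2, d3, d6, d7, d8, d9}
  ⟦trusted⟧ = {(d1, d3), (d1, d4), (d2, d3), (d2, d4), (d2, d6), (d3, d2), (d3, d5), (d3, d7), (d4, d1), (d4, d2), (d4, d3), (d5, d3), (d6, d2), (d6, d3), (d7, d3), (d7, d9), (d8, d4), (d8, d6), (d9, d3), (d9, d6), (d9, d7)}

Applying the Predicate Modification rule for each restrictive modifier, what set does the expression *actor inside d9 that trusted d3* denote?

⟦inside d9⟧ = {x : ⟨x, d9⟩ ∈ ⟦inside⟧} = {d1, d2, d3, d7}
⟦that trusted d3⟧ = {x : ⟨x, d3⟩ ∈ ⟦trusted⟧} = {d1, d2, d4, d5, d6, d7, d9}
⟦actor⟧ = {d1, d2, d3, d6, d7, d8, d9}
… ∩ ⟦inside d9⟧ = {d1, d2, d3, d6, d7, d8, d9} ∩ {d1, d2, d3, d7} = {d1, d2, d3, d7}
… ∩ ⟦that trusted d3⟧ = {d1, d2, d3, d7} ∩ {d1, d2, d4, d5, d6, d7, d9} = {d1, d2, d7}
So ⟦actor inside d9 that trusted d3⟧ = {d1, d2, d7}.

{d1, d2, d7}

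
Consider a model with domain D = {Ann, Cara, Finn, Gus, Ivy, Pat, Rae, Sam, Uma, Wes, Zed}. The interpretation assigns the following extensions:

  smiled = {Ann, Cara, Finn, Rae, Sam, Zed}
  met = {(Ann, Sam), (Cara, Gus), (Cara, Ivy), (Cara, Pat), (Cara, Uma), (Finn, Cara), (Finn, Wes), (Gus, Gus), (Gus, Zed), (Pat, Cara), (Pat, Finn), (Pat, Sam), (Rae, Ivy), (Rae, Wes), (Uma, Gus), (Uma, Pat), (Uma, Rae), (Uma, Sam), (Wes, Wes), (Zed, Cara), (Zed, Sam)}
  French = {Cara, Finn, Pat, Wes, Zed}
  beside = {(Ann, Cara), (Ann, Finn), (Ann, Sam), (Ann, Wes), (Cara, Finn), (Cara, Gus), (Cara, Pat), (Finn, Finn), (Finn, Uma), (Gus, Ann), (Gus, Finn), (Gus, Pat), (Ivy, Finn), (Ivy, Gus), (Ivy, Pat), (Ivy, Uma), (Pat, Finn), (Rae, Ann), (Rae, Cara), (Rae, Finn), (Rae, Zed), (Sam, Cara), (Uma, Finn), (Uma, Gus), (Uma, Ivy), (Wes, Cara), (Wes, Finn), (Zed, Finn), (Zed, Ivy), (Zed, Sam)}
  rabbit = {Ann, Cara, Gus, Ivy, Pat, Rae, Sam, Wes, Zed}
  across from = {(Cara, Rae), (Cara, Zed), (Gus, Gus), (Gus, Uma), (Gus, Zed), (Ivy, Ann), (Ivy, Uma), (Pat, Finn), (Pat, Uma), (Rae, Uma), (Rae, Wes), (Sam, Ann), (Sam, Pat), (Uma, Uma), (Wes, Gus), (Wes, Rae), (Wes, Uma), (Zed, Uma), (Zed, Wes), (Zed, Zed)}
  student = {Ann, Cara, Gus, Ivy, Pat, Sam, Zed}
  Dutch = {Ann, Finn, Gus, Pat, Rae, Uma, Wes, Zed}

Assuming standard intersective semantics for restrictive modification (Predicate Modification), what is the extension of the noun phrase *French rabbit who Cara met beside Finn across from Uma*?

{Pat}

⟦who Cara met⟧ = {x : ⟨Cara, x⟩ ∈ ⟦met⟧} = {Gus, Ivy, Pat, Uma}
⟦beside Finn⟧ = {x : ⟨x, Finn⟩ ∈ ⟦beside⟧} = {Ann, Cara, Finn, Gus, Ivy, Pat, Rae, Uma, Wes, Zed}
⟦across from Uma⟧ = {x : ⟨x, Uma⟩ ∈ ⟦across from⟧} = {Gus, Ivy, Pat, Rae, Uma, Wes, Zed}
⟦rabbit⟧ = {Ann, Cara, Gus, Ivy, Pat, Rae, Sam, Wes, Zed}
… ∩ ⟦who Cara met⟧ = {Ann, Cara, Gus, Ivy, Pat, Rae, Sam, Wes, Zed} ∩ {Gus, Ivy, Pat, Uma} = {Gus, Ivy, Pat}
… ∩ ⟦beside Finn⟧ = {Gus, Ivy, Pat} ∩ {Ann, Cara, Finn, Gus, Ivy, Pat, Rae, Uma, Wes, Zed} = {Gus, Ivy, Pat}
… ∩ ⟦across from Uma⟧ = {Gus, Ivy, Pat} ∩ {Gus, Ivy, Pat, Rae, Uma, Wes, Zed} = {Gus, Ivy, Pat}
… ∩ ⟦French⟧ = {Gus, Ivy, Pat} ∩ {Cara, Finn, Pat, Wes, Zed} = {Pat}
So ⟦French rabbit who Cara met beside Finn across from Uma⟧ = {Pat}.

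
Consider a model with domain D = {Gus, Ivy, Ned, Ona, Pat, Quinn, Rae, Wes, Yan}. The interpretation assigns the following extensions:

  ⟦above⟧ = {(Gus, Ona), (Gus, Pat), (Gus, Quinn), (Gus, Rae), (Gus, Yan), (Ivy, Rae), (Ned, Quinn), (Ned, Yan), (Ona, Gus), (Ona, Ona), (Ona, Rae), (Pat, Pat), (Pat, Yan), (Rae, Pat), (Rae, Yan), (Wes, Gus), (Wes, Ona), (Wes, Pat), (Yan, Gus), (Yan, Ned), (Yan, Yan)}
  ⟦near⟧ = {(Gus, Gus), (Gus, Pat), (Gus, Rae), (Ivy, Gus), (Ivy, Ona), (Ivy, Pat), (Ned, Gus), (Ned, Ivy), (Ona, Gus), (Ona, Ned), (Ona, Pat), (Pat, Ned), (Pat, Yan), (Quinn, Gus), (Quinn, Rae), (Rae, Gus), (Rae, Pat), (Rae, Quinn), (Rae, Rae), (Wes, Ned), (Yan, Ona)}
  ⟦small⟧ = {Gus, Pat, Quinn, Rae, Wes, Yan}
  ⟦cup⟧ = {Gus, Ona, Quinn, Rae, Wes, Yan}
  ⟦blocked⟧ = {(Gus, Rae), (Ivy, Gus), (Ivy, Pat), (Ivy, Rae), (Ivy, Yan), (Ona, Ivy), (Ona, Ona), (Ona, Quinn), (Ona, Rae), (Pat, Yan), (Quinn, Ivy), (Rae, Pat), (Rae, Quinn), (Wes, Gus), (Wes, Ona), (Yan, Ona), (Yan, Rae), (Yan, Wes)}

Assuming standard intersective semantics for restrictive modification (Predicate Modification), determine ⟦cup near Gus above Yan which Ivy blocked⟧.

⟦near Gus⟧ = {x : ⟨x, Gus⟩ ∈ ⟦near⟧} = {Gus, Ivy, Ned, Ona, Quinn, Rae}
⟦above Yan⟧ = {x : ⟨x, Yan⟩ ∈ ⟦above⟧} = {Gus, Ned, Pat, Rae, Yan}
⟦which Ivy blocked⟧ = {x : ⟨Ivy, x⟩ ∈ ⟦blocked⟧} = {Gus, Pat, Rae, Yan}
⟦cup⟧ = {Gus, Ona, Quinn, Rae, Wes, Yan}
… ∩ ⟦near Gus⟧ = {Gus, Ona, Quinn, Rae, Wes, Yan} ∩ {Gus, Ivy, Ned, Ona, Quinn, Rae} = {Gus, Ona, Quinn, Rae}
… ∩ ⟦above Yan⟧ = {Gus, Ona, Quinn, Rae} ∩ {Gus, Ned, Pat, Rae, Yan} = {Gus, Rae}
… ∩ ⟦which Ivy blocked⟧ = {Gus, Rae} ∩ {Gus, Pat, Rae, Yan} = {Gus, Rae}
So ⟦cup near Gus above Yan which Ivy blocked⟧ = {Gus, Rae}.

{Gus, Rae}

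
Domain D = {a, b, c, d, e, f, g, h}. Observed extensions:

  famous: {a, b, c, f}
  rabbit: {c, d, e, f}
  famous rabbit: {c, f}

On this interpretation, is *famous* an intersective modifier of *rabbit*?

yes

⟦famous⟧ ∩ ⟦rabbit⟧ = {a, b, c, f} ∩ {c, d, e, f} = {c, f}
Observed ⟦famous rabbit⟧ = {c, f}.
These coincide, so the modifier is intersective here.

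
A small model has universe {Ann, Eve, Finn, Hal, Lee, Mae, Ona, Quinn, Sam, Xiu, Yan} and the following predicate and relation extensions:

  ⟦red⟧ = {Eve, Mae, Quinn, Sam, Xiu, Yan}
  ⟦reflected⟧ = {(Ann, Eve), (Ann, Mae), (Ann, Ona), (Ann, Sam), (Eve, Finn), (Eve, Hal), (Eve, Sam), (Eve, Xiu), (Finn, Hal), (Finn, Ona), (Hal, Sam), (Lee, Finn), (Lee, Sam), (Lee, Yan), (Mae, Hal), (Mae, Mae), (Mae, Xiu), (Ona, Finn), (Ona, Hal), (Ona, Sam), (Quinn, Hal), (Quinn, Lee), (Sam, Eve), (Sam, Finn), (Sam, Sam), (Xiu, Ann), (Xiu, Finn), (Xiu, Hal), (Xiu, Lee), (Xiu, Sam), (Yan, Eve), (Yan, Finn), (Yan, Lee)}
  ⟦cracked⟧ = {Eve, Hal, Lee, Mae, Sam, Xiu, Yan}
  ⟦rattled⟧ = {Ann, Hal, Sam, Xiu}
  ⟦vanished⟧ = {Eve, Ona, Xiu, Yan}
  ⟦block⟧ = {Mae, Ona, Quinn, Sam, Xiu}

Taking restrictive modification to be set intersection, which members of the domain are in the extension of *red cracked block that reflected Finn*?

{Sam, Xiu}

⟦that reflected Finn⟧ = {x : ⟨x, Finn⟩ ∈ ⟦reflected⟧} = {Eve, Lee, Ona, Sam, Xiu, Yan}
⟦block⟧ = {Mae, Ona, Quinn, Sam, Xiu}
… ∩ ⟦that reflected Finn⟧ = {Mae, Ona, Quinn, Sam, Xiu} ∩ {Eve, Lee, Ona, Sam, Xiu, Yan} = {Ona, Sam, Xiu}
… ∩ ⟦red⟧ = {Ona, Sam, Xiu} ∩ {Eve, Mae, Quinn, Sam, Xiu, Yan} = {Sam, Xiu}
… ∩ ⟦cracked⟧ = {Sam, Xiu} ∩ {Eve, Hal, Lee, Mae, Sam, Xiu, Yan} = {Sam, Xiu}
So ⟦red cracked block that reflected Finn⟧ = {Sam, Xiu}.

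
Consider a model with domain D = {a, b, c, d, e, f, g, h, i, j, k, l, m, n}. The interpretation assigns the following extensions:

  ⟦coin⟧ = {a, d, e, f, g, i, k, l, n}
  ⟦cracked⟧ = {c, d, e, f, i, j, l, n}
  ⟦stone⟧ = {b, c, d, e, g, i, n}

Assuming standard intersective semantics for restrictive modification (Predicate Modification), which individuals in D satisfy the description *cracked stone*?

{c, d, e, i, n}

⟦stone⟧ = {b, c, d, e, g, i, n}
… ∩ ⟦cracked⟧ = {b, c, d, e, g, i, n} ∩ {c, d, e, f, i, j, l, n} = {c, d, e, i, n}
So ⟦cracked stone⟧ = {c, d, e, i, n}.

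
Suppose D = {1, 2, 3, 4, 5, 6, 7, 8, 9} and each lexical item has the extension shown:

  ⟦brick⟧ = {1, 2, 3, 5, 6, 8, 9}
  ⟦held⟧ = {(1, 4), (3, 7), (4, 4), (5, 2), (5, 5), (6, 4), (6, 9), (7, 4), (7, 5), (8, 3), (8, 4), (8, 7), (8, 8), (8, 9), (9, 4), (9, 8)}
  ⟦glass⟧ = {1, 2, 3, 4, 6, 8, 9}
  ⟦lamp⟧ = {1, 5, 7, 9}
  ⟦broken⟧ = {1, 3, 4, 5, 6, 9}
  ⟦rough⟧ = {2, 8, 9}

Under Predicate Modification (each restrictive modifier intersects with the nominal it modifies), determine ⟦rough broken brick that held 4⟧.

{9}

⟦that held 4⟧ = {x : ⟨x, 4⟩ ∈ ⟦held⟧} = {1, 4, 6, 7, 8, 9}
⟦brick⟧ = {1, 2, 3, 5, 6, 8, 9}
… ∩ ⟦that held 4⟧ = {1, 2, 3, 5, 6, 8, 9} ∩ {1, 4, 6, 7, 8, 9} = {1, 6, 8, 9}
… ∩ ⟦rough⟧ = {1, 6, 8, 9} ∩ {2, 8, 9} = {8, 9}
… ∩ ⟦broken⟧ = {8, 9} ∩ {1, 3, 4, 5, 6, 9} = {9}
So ⟦rough broken brick that held 4⟧ = {9}.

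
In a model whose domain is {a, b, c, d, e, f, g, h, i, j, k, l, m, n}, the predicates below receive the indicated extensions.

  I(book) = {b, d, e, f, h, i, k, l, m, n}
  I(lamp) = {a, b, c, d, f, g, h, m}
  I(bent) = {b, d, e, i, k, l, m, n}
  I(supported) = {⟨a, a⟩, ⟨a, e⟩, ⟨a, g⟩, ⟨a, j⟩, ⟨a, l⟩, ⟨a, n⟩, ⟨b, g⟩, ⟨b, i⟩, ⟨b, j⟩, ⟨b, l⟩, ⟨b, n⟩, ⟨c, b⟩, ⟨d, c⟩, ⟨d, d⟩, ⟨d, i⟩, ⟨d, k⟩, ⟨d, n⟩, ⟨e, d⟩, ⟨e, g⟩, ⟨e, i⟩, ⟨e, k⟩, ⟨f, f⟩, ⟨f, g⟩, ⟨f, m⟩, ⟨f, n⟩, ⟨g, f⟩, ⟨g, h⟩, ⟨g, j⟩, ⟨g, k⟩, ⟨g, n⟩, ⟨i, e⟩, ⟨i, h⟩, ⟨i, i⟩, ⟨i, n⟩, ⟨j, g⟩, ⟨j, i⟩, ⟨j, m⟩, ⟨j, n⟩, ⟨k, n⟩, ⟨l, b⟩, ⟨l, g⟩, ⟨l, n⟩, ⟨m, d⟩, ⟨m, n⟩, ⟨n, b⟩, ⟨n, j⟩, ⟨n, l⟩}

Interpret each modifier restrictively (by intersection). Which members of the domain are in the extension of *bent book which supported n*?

⟦which supported n⟧ = {x : ⟨x, n⟩ ∈ ⟦supported⟧} = {a, b, d, f, g, i, j, k, l, m}
⟦book⟧ = {b, d, e, f, h, i, k, l, m, n}
… ∩ ⟦which supported n⟧ = {b, d, e, f, h, i, k, l, m, n} ∩ {a, b, d, f, g, i, j, k, l, m} = {b, d, f, i, k, l, m}
… ∩ ⟦bent⟧ = {b, d, f, i, k, l, m} ∩ {b, d, e, i, k, l, m, n} = {b, d, i, k, l, m}
So ⟦bent book which supported n⟧ = {b, d, i, k, l, m}.

{b, d, i, k, l, m}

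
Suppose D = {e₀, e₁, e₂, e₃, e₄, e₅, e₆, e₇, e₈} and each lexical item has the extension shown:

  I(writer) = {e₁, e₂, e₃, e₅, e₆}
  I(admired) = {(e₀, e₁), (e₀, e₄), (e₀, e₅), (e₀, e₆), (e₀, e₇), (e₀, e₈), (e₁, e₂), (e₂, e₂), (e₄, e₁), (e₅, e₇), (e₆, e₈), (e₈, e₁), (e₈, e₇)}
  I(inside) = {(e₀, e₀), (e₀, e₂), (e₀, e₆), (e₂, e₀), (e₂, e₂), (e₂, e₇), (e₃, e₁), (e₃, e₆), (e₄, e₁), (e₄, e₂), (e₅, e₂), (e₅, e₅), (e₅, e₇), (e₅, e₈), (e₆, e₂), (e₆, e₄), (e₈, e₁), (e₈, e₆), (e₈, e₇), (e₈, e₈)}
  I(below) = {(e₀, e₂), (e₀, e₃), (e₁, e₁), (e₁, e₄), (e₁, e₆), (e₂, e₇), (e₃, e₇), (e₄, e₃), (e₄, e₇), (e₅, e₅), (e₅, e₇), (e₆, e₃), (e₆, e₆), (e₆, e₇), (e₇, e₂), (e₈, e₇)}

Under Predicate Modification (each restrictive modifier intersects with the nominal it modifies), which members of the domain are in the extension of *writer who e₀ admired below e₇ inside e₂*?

{e₅, e₆}

⟦who e₀ admired⟧ = {x : ⟨e₀, x⟩ ∈ ⟦admired⟧} = {e₁, e₄, e₅, e₆, e₇, e₈}
⟦below e₇⟧ = {x : ⟨x, e₇⟩ ∈ ⟦below⟧} = {e₂, e₃, e₄, e₅, e₆, e₈}
⟦inside e₂⟧ = {x : ⟨x, e₂⟩ ∈ ⟦inside⟧} = {e₀, e₂, e₄, e₅, e₆}
⟦writer⟧ = {e₁, e₂, e₃, e₅, e₆}
… ∩ ⟦who e₀ admired⟧ = {e₁, e₂, e₃, e₅, e₆} ∩ {e₁, e₄, e₅, e₆, e₇, e₈} = {e₁, e₅, e₆}
… ∩ ⟦below e₇⟧ = {e₁, e₅, e₆} ∩ {e₂, e₃, e₄, e₅, e₆, e₈} = {e₅, e₆}
… ∩ ⟦inside e₂⟧ = {e₅, e₆} ∩ {e₀, e₂, e₄, e₅, e₆} = {e₅, e₆}
So ⟦writer who e₀ admired below e₇ inside e₂⟧ = {e₅, e₆}.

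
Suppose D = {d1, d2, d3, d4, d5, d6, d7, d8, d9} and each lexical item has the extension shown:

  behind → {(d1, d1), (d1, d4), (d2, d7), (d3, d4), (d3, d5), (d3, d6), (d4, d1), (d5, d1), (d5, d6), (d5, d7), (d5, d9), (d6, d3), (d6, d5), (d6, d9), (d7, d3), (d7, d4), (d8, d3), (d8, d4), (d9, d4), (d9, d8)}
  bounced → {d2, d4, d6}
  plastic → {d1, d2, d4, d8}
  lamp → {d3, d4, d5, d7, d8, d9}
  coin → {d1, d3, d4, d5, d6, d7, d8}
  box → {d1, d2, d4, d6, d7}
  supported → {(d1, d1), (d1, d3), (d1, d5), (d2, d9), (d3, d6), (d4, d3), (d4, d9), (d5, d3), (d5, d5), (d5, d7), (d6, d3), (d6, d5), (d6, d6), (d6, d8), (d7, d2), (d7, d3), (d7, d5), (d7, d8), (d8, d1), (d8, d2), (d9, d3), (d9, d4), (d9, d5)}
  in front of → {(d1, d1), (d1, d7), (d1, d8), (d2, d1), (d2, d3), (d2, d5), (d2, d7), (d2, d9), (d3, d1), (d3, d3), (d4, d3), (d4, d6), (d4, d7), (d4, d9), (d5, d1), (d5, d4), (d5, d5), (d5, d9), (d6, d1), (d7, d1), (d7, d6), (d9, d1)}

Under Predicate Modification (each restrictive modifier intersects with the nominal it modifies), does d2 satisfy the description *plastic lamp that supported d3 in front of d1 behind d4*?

⟦that supported d3⟧ = {x : ⟨x, d3⟩ ∈ ⟦supported⟧} = {d1, d4, d5, d6, d7, d9}
⟦in front of d1⟧ = {x : ⟨x, d1⟩ ∈ ⟦in front of⟧} = {d1, d2, d3, d5, d6, d7, d9}
⟦behind d4⟧ = {x : ⟨x, d4⟩ ∈ ⟦behind⟧} = {d1, d3, d7, d8, d9}
⟦lamp⟧ = {d3, d4, d5, d7, d8, d9}
… ∩ ⟦that supported d3⟧ = {d3, d4, d5, d7, d8, d9} ∩ {d1, d4, d5, d6, d7, d9} = {d4, d5, d7, d9}
… ∩ ⟦in front of d1⟧ = {d4, d5, d7, d9} ∩ {d1, d2, d3, d5, d6, d7, d9} = {d5, d7, d9}
… ∩ ⟦behind d4⟧ = {d5, d7, d9} ∩ {d1, d3, d7, d8, d9} = {d7, d9}
… ∩ ⟦plastic⟧ = {d7, d9} ∩ {d1, d2, d4, d8} = ∅
⟦plastic lamp that supported d3 in front of d1 behind d4⟧ = ∅; d2 ∉ this set.

no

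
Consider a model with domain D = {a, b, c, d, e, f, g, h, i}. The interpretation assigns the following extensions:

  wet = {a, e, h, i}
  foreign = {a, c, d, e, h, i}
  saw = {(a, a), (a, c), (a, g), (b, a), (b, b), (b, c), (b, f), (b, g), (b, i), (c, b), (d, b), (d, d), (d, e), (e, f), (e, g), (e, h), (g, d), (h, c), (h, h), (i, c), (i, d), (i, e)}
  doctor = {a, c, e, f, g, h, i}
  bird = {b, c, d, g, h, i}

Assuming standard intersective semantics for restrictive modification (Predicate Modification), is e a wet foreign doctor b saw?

⟦b saw⟧ = {x : ⟨b, x⟩ ∈ ⟦saw⟧} = {a, b, c, f, g, i}
⟦doctor⟧ = {a, c, e, f, g, h, i}
… ∩ ⟦b saw⟧ = {a, c, e, f, g, h, i} ∩ {a, b, c, f, g, i} = {a, c, f, g, i}
… ∩ ⟦wet⟧ = {a, c, f, g, i} ∩ {a, e, h, i} = {a, i}
… ∩ ⟦foreign⟧ = {a, i} ∩ {a, c, d, e, h, i} = {a, i}
⟦wet foreign doctor b saw⟧ = {a, i}; e ∉ this set.

no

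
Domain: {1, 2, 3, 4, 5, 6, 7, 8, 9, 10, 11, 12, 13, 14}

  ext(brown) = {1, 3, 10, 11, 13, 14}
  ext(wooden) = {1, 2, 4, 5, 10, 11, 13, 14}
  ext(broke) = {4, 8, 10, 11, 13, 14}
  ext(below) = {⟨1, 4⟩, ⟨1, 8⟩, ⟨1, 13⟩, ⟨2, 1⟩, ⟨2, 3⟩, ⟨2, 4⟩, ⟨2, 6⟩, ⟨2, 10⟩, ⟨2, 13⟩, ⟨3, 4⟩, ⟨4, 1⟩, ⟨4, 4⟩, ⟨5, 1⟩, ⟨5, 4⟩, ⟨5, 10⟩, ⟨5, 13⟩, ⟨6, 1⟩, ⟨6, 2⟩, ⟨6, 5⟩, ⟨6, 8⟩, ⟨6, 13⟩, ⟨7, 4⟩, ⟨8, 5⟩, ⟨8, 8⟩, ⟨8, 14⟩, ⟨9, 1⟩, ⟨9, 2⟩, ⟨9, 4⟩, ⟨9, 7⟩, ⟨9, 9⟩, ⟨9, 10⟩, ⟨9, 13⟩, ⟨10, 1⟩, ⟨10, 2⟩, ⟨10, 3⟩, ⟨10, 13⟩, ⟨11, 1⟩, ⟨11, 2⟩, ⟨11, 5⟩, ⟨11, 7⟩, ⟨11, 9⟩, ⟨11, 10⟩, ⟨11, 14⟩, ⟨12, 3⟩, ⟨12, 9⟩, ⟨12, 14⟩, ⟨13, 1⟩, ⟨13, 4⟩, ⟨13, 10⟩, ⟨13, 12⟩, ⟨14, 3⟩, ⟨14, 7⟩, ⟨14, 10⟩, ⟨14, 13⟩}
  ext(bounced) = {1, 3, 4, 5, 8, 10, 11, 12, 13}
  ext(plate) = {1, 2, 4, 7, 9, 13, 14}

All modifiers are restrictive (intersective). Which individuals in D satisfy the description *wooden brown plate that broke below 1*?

⟦that broke⟧ = ⟦broke⟧ = {4, 8, 10, 11, 13, 14}
⟦below 1⟧ = {x : ⟨x, 1⟩ ∈ ⟦below⟧} = {2, 4, 5, 6, 9, 10, 11, 13}
⟦plate⟧ = {1, 2, 4, 7, 9, 13, 14}
… ∩ ⟦that broke⟧ = {1, 2, 4, 7, 9, 13, 14} ∩ {4, 8, 10, 11, 13, 14} = {4, 13, 14}
… ∩ ⟦below 1⟧ = {4, 13, 14} ∩ {2, 4, 5, 6, 9, 10, 11, 13} = {4, 13}
… ∩ ⟦wooden⟧ = {4, 13} ∩ {1, 2, 4, 5, 10, 11, 13, 14} = {4, 13}
… ∩ ⟦brown⟧ = {4, 13} ∩ {1, 3, 10, 11, 13, 14} = {13}
So ⟦wooden brown plate that broke below 1⟧ = {13}.

{13}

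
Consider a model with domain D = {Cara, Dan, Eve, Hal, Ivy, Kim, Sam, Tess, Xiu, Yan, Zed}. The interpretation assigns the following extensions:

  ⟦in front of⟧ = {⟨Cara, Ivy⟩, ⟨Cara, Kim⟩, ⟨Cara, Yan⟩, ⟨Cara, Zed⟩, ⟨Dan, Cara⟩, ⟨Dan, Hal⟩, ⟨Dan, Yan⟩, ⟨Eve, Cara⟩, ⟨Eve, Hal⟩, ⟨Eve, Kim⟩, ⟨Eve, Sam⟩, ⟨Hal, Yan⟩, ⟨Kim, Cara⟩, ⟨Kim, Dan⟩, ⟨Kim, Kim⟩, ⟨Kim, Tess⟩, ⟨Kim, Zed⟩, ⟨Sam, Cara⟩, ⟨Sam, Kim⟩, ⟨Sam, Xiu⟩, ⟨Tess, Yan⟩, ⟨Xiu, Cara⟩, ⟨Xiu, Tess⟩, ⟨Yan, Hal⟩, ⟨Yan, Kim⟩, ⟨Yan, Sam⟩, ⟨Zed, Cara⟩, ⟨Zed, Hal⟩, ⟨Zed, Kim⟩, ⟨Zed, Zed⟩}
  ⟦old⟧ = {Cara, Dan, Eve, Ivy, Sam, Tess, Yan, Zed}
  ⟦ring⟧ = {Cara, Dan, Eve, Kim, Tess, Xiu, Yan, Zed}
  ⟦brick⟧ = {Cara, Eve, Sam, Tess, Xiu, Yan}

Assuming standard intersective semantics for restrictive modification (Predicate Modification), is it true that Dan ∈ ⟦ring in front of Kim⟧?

⟦in front of Kim⟧ = {x : ⟨x, Kim⟩ ∈ ⟦in front of⟧} = {Cara, Eve, Kim, Sam, Yan, Zed}
⟦ring⟧ = {Cara, Dan, Eve, Kim, Tess, Xiu, Yan, Zed}
… ∩ ⟦in front of Kim⟧ = {Cara, Dan, Eve, Kim, Tess, Xiu, Yan, Zed} ∩ {Cara, Eve, Kim, Sam, Yan, Zed} = {Cara, Eve, Kim, Yan, Zed}
⟦ring in front of Kim⟧ = {Cara, Eve, Kim, Yan, Zed}; Dan ∉ this set.

no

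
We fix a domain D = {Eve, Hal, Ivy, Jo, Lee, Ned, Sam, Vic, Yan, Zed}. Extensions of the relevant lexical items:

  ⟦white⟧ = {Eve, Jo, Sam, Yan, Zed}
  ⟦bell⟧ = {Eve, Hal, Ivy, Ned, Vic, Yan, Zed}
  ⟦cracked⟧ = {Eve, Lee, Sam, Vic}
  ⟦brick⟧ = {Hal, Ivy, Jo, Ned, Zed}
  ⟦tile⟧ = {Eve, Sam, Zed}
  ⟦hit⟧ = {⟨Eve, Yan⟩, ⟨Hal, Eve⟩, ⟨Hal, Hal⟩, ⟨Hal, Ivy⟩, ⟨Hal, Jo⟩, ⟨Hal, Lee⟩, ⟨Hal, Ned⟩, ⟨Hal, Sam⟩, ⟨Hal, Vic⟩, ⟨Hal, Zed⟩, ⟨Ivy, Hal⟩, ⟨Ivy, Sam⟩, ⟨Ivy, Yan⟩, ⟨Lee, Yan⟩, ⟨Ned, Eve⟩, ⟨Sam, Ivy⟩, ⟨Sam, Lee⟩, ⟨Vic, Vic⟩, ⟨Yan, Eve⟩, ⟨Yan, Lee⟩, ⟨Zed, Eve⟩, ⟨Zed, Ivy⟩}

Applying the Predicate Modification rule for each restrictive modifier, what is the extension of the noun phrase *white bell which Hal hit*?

⟦which Hal hit⟧ = {x : ⟨Hal, x⟩ ∈ ⟦hit⟧} = {Eve, Hal, Ivy, Jo, Lee, Ned, Sam, Vic, Zed}
⟦bell⟧ = {Eve, Hal, Ivy, Ned, Vic, Yan, Zed}
… ∩ ⟦which Hal hit⟧ = {Eve, Hal, Ivy, Ned, Vic, Yan, Zed} ∩ {Eve, Hal, Ivy, Jo, Lee, Ned, Sam, Vic, Zed} = {Eve, Hal, Ivy, Ned, Vic, Zed}
… ∩ ⟦white⟧ = {Eve, Hal, Ivy, Ned, Vic, Zed} ∩ {Eve, Jo, Sam, Yan, Zed} = {Eve, Zed}
So ⟦white bell which Hal hit⟧ = {Eve, Zed}.

{Eve, Zed}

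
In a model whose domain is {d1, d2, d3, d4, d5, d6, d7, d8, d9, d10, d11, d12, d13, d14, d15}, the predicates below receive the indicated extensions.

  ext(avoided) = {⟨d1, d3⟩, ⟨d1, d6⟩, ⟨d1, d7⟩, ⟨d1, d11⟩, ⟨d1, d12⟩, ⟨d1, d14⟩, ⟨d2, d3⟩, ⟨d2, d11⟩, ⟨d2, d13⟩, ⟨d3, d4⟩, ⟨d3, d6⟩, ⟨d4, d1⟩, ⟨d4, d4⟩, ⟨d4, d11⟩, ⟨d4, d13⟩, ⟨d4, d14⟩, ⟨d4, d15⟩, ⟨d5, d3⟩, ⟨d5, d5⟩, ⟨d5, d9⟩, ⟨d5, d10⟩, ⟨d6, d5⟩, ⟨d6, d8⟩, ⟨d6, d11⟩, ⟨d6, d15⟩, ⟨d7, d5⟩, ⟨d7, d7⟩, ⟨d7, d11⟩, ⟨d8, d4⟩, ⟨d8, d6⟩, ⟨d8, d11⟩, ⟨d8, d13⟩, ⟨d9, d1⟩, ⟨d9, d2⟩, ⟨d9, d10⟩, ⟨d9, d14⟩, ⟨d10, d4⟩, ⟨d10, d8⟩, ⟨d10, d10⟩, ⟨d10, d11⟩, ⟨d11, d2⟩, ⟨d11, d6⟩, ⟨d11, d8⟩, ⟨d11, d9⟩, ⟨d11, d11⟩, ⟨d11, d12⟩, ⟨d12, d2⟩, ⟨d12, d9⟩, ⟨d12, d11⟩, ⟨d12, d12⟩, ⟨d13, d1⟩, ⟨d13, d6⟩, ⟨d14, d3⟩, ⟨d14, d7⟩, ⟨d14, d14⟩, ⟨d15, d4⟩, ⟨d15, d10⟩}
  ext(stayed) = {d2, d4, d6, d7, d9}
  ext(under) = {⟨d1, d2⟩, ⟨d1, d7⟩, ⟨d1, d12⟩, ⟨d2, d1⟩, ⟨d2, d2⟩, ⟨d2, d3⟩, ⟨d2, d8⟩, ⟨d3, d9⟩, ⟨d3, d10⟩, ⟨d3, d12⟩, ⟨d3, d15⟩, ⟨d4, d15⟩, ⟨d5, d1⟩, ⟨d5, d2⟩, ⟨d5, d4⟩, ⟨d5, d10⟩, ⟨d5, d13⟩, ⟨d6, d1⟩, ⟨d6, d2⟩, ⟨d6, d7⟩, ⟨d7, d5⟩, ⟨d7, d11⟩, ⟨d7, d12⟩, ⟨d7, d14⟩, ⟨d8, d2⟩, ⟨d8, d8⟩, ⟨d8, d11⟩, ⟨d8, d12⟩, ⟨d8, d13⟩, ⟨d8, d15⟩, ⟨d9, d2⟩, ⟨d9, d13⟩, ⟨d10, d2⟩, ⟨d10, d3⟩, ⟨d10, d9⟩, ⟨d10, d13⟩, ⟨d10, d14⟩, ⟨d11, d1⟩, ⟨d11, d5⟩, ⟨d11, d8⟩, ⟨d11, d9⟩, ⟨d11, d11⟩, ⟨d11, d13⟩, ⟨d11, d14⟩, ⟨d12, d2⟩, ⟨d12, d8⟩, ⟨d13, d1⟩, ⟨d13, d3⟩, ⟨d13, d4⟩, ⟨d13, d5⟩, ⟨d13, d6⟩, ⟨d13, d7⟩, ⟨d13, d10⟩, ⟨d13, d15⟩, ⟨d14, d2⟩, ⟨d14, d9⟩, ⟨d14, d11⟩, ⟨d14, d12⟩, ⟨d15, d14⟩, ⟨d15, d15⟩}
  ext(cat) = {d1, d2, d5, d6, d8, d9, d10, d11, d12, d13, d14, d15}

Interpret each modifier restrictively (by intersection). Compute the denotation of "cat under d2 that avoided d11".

{d1, d2, d6, d8, d10, d12}

⟦under d2⟧ = {x : ⟨x, d2⟩ ∈ ⟦under⟧} = {d1, d2, d5, d6, d8, d9, d10, d12, d14}
⟦that avoided d11⟧ = {x : ⟨x, d11⟩ ∈ ⟦avoided⟧} = {d1, d2, d4, d6, d7, d8, d10, d11, d12}
⟦cat⟧ = {d1, d2, d5, d6, d8, d9, d10, d11, d12, d13, d14, d15}
… ∩ ⟦under d2⟧ = {d1, d2, d5, d6, d8, d9, d10, d11, d12, d13, d14, d15} ∩ {d1, d2, d5, d6, d8, d9, d10, d12, d14} = {d1, d2, d5, d6, d8, d9, d10, d12, d14}
… ∩ ⟦that avoided d11⟧ = {d1, d2, d5, d6, d8, d9, d10, d12, d14} ∩ {d1, d2, d4, d6, d7, d8, d10, d11, d12} = {d1, d2, d6, d8, d10, d12}
So ⟦cat under d2 that avoided d11⟧ = {d1, d2, d6, d8, d10, d12}.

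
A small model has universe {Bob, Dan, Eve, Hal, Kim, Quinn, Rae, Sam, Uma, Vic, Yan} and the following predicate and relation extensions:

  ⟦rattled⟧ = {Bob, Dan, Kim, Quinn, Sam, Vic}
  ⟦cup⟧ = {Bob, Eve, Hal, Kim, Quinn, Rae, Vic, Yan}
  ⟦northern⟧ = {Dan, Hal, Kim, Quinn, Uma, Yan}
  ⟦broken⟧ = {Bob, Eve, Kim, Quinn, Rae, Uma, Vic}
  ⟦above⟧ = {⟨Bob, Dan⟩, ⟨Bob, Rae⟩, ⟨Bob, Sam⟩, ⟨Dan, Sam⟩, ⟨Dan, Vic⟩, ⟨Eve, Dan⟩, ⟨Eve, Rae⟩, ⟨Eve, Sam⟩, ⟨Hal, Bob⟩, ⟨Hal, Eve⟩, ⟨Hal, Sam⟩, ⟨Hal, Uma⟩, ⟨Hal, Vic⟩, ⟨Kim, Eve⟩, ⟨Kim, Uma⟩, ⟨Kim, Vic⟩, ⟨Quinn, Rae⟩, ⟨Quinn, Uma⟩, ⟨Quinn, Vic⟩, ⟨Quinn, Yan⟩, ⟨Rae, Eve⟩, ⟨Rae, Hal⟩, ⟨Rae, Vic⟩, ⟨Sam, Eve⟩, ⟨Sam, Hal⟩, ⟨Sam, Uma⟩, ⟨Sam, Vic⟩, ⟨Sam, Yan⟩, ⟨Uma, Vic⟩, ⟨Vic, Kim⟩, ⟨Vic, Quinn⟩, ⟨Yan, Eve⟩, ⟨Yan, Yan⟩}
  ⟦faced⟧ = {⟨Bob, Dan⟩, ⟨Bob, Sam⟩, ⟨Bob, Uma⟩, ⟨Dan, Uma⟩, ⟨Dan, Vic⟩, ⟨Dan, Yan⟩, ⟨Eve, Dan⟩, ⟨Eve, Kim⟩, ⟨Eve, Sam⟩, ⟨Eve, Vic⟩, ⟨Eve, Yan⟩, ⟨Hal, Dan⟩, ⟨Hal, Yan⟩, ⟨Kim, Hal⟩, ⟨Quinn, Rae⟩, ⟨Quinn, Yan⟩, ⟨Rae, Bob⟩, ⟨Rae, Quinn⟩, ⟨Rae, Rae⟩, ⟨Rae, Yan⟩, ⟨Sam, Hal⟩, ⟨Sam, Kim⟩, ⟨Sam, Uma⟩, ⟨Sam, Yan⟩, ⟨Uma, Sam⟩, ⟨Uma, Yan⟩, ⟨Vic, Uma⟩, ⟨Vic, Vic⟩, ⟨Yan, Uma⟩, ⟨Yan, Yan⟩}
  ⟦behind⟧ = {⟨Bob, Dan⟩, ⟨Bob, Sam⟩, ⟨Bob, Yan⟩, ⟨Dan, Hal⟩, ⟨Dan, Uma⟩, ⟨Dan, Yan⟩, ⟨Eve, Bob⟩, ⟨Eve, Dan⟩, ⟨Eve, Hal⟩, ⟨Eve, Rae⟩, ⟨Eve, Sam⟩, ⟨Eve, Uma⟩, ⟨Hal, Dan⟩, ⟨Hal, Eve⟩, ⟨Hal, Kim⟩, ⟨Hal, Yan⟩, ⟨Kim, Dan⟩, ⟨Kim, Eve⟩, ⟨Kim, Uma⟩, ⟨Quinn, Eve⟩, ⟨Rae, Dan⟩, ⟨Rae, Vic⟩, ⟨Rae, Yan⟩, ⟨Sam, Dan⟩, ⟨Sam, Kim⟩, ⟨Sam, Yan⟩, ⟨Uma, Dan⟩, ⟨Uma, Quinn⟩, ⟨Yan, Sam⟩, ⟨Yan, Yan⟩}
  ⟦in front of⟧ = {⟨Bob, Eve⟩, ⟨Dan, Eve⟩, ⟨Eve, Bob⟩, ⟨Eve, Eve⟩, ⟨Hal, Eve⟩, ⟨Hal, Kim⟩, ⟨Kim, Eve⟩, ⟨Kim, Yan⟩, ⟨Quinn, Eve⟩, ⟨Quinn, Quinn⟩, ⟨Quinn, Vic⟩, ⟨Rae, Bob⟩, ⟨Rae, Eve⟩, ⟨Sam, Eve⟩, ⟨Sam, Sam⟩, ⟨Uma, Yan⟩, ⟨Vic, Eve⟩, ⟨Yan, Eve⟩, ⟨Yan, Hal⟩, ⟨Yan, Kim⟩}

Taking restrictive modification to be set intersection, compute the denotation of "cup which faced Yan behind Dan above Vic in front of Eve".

{Hal, Rae}

⟦which faced Yan⟧ = {x : ⟨x, Yan⟩ ∈ ⟦faced⟧} = {Dan, Eve, Hal, Quinn, Rae, Sam, Uma, Yan}
⟦behind Dan⟧ = {x : ⟨x, Dan⟩ ∈ ⟦behind⟧} = {Bob, Eve, Hal, Kim, Rae, Sam, Uma}
⟦above Vic⟧ = {x : ⟨x, Vic⟩ ∈ ⟦above⟧} = {Dan, Hal, Kim, Quinn, Rae, Sam, Uma}
⟦in front of Eve⟧ = {x : ⟨x, Eve⟩ ∈ ⟦in front of⟧} = {Bob, Dan, Eve, Hal, Kim, Quinn, Rae, Sam, Vic, Yan}
⟦cup⟧ = {Bob, Eve, Hal, Kim, Quinn, Rae, Vic, Yan}
… ∩ ⟦which faced Yan⟧ = {Bob, Eve, Hal, Kim, Quinn, Rae, Vic, Yan} ∩ {Dan, Eve, Hal, Quinn, Rae, Sam, Uma, Yan} = {Eve, Hal, Quinn, Rae, Yan}
… ∩ ⟦behind Dan⟧ = {Eve, Hal, Quinn, Rae, Yan} ∩ {Bob, Eve, Hal, Kim, Rae, Sam, Uma} = {Eve, Hal, Rae}
… ∩ ⟦above Vic⟧ = {Eve, Hal, Rae} ∩ {Dan, Hal, Kim, Quinn, Rae, Sam, Uma} = {Hal, Rae}
… ∩ ⟦in front of Eve⟧ = {Hal, Rae} ∩ {Bob, Dan, Eve, Hal, Kim, Quinn, Rae, Sam, Vic, Yan} = {Hal, Rae}
So ⟦cup which faced Yan behind Dan above Vic in front of Eve⟧ = {Hal, Rae}.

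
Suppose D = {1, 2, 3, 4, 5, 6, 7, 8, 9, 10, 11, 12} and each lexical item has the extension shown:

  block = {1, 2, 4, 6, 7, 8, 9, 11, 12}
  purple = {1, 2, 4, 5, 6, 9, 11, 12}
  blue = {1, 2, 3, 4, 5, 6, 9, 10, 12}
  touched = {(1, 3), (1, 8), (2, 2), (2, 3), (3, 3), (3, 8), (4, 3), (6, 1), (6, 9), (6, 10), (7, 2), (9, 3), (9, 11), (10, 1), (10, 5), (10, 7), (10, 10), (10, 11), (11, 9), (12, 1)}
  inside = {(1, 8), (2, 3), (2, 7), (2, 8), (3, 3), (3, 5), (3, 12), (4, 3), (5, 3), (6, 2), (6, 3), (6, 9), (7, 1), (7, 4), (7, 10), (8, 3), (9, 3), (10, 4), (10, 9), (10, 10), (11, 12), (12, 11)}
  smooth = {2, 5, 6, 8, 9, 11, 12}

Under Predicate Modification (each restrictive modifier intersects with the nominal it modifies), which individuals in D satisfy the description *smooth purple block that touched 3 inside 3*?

{2, 9}

⟦that touched 3⟧ = {x : ⟨x, 3⟩ ∈ ⟦touched⟧} = {1, 2, 3, 4, 9}
⟦inside 3⟧ = {x : ⟨x, 3⟩ ∈ ⟦inside⟧} = {2, 3, 4, 5, 6, 8, 9}
⟦block⟧ = {1, 2, 4, 6, 7, 8, 9, 11, 12}
… ∩ ⟦that touched 3⟧ = {1, 2, 4, 6, 7, 8, 9, 11, 12} ∩ {1, 2, 3, 4, 9} = {1, 2, 4, 9}
… ∩ ⟦inside 3⟧ = {1, 2, 4, 9} ∩ {2, 3, 4, 5, 6, 8, 9} = {2, 4, 9}
… ∩ ⟦smooth⟧ = {2, 4, 9} ∩ {2, 5, 6, 8, 9, 11, 12} = {2, 9}
… ∩ ⟦purple⟧ = {2, 9} ∩ {1, 2, 4, 5, 6, 9, 11, 12} = {2, 9}
So ⟦smooth purple block that touched 3 inside 3⟧ = {2, 9}.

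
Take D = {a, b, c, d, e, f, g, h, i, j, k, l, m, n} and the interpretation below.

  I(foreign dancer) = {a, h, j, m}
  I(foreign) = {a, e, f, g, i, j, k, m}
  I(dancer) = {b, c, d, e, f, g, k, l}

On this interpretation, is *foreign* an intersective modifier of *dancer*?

no

⟦foreign⟧ ∩ ⟦dancer⟧ = {a, e, f, g, i, j, k, m} ∩ {b, c, d, e, f, g, k, l} = {e, f, g, k}
Observed ⟦foreign dancer⟧ = {a, h, j, m}.
These differ, so the modifier is not intersective in this model.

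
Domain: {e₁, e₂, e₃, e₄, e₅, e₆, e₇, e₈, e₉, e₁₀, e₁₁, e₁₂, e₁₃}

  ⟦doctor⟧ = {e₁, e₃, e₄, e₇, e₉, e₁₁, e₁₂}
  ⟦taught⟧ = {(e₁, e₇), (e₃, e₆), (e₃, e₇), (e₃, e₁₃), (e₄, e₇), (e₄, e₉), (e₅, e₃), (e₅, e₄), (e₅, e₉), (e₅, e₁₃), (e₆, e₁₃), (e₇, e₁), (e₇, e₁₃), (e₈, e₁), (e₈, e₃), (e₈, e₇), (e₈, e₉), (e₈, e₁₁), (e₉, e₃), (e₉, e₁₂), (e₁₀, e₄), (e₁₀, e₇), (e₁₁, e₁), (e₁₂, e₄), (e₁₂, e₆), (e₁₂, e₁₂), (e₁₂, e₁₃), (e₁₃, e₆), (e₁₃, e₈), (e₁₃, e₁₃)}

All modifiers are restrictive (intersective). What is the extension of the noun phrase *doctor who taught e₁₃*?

⟦who taught e₁₃⟧ = {x : ⟨x, e₁₃⟩ ∈ ⟦taught⟧} = {e₃, e₅, e₆, e₇, e₁₂, e₁₃}
⟦doctor⟧ = {e₁, e₃, e₄, e₇, e₉, e₁₁, e₁₂}
… ∩ ⟦who taught e₁₃⟧ = {e₁, e₃, e₄, e₇, e₉, e₁₁, e₁₂} ∩ {e₃, e₅, e₆, e₇, e₁₂, e₁₃} = {e₃, e₇, e₁₂}
So ⟦doctor who taught e₁₃⟧ = {e₃, e₇, e₁₂}.

{e₃, e₇, e₁₂}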